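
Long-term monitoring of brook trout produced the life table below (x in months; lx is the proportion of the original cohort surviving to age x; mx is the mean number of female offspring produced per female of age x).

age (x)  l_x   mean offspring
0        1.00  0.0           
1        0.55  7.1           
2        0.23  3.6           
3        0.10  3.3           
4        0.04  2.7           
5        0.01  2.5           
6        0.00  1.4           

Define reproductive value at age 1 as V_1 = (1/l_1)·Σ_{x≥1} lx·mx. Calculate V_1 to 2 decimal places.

9.45

lx·mx for x ≥ 1: 3.905, 0.828, 0.33, 0.108, 0.025, 0 → sum = 5.196
V_1 = 5.196 / l_1 = 5.196 / 0.55 = 9.447273… → 9.45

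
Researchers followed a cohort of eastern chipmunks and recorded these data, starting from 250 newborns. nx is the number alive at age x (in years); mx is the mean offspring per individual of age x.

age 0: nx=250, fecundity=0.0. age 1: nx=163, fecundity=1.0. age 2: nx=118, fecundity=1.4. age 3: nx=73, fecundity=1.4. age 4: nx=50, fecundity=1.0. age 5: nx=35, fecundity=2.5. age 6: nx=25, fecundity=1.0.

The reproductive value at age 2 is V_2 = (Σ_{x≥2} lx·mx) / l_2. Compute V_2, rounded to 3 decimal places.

3.643

lx = nx/n0 = nx/250: 1, 0.652, 0.472, 0.292, 0.2, 0.14, 0.1
lx·mx for x ≥ 2: 0.6608, 0.4088, 0.2, 0.35, 0.1 → sum = 1.7196
V_2 = 1.7196 / l_2 = 1.7196 / 0.472 = 3.64322… → 3.643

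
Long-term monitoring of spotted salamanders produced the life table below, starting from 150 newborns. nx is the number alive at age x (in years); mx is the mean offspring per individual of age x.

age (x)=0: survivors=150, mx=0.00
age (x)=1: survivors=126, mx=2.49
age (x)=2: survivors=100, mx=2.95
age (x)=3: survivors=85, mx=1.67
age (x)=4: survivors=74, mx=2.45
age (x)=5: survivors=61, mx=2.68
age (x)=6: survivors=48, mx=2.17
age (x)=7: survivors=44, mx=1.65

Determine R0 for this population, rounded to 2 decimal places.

lx = nx/n0 = nx/150: 1, 0.84, 0.66667…, 0.56667…, 0.49333…, 0.40667…, 0.32, 0.29333…
lx·mx by age: 0, 2.0916, 1.966667…, 0.946333…, 1.208667…, 1.089867…, 0.6944, 0.484…
R0 = Σ lx·mx = 8.481533… → 8.48

8.48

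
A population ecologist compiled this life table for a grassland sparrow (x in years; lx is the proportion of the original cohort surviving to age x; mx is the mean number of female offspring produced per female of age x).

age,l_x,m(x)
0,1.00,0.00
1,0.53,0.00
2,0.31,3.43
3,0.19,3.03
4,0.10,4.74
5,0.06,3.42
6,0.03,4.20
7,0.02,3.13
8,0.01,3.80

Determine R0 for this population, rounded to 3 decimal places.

lx·mx by age: 0, 0, 1.0633, 0.5757, 0.474, 0.2052, 0.126, 0.0626, 0.038
R0 = Σ lx·mx = 2.5448 → 2.545

2.545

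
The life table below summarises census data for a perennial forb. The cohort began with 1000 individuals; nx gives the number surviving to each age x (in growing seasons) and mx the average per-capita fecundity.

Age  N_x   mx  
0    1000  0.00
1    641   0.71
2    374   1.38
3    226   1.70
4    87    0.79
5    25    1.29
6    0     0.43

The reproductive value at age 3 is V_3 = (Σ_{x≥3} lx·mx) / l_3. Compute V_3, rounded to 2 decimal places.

2.15

lx = nx/n0 = nx/1000: 1, 0.641, 0.374, 0.226, 0.087, 0.025, 0
lx·mx for x ≥ 3: 0.3842, 0.06873, 0.03225, 0 → sum = 0.48518
V_3 = 0.48518 / l_3 = 0.48518 / 0.226 = 2.146814… → 2.15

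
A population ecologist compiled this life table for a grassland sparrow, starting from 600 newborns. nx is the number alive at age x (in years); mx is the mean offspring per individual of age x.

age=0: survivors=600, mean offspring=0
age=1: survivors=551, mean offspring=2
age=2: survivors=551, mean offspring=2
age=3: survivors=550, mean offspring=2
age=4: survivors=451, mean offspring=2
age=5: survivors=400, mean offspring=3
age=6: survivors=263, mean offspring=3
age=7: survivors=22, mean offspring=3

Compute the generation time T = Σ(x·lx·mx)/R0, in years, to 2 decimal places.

3.42

lx = nx/n0 = nx/600: 1, 0.91833…, 0.91833…, 0.91667…, 0.75167…, 0.66667…, 0.43833…, 0.03667…
lx·mx: 0, 1.836667…, 1.836667…, 1.833333…, 1.503333…, 2…, 1.315…, 0.11… → R0 = 10.435…
x·lx·mx: 0, 1.836667…, 3.673333…, 5.5…, 6.013333…, 10…, 7.89…, 0.77… → Σ = 35.683333…
T = 35.683333… / 10.435… = 3.419582… → 3.42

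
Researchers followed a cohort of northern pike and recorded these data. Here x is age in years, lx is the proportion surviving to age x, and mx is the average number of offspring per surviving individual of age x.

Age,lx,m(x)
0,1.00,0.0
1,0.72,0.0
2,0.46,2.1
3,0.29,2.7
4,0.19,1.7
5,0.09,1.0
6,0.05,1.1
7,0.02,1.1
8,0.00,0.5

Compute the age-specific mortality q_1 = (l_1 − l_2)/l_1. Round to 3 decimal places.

q_1 = (l_1 − l_2) / l_1 = (0.72 − 0.46) / 0.72
     = 0.26 / 0.72 = 0.361111… → 0.361

0.361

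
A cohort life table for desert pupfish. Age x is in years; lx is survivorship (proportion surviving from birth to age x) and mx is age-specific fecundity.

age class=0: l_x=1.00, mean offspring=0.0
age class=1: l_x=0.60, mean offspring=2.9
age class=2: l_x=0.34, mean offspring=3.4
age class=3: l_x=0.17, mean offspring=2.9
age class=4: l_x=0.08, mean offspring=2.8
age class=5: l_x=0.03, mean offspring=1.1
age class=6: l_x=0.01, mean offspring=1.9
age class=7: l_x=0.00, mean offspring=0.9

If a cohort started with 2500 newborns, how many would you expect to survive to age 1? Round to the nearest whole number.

1500

Expected survivors = N0 · l_1 = 2500 × 0.60 = 1500 → 1500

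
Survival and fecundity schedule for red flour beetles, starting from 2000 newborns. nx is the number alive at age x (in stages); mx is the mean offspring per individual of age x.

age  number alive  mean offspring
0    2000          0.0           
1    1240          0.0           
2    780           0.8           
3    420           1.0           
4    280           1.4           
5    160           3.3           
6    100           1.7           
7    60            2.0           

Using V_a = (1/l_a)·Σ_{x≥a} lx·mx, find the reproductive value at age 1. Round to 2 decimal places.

1.82

lx = nx/n0 = nx/2000: 1, 0.62, 0.39, 0.21, 0.14, 0.08, 0.05, 0.03
lx·mx for x ≥ 1: 0, 0.312, 0.21, 0.196, 0.264, 0.085, 0.06 → sum = 1.127
V_1 = 1.127 / l_1 = 1.127 / 0.62 = 1.817742… → 1.82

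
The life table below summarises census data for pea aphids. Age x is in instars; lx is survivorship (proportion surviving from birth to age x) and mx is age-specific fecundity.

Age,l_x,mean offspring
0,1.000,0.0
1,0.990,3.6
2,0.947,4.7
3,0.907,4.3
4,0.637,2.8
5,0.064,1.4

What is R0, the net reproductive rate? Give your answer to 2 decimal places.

lx·mx by age: 0, 3.564, 4.4509, 3.9001, 1.7836, 0.0896
R0 = Σ lx·mx = 13.7882 → 13.79

13.79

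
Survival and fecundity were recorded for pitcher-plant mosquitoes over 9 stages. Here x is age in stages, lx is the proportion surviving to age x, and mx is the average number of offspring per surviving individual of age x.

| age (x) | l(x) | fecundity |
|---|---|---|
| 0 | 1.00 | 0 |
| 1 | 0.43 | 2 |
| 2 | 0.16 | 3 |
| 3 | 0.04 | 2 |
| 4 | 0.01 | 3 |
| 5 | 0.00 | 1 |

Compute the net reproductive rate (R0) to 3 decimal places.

1.450

lx·mx by age: 0, 0.86, 0.48, 0.08, 0.03, 0
R0 = Σ lx·mx = 1.45 → 1.450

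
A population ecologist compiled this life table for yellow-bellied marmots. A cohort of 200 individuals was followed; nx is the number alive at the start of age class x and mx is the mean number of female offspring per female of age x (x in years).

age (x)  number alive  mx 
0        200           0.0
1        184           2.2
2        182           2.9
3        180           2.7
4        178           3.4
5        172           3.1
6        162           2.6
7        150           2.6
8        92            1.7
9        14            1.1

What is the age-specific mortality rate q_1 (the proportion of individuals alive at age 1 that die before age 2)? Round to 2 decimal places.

lx = nx/n0 = nx/200: 1, 0.92, 0.91, 0.9, 0.89, 0.86, 0.81, 0.75, 0.46, 0.07
q_1 = (l_1 − l_2) / l_1 = (0.92 − 0.91) / 0.92
     = 0.01 / 0.92 = 0.01087… → 0.01

0.01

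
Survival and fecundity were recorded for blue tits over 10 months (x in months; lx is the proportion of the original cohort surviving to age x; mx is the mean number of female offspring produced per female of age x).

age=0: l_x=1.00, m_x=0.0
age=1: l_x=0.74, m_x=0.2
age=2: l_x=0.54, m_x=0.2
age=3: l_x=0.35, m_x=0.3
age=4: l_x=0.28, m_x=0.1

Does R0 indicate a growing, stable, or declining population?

declining

R0 = Σ lx·mx = 0 + 0.148 + 0.108 + 0.105 + 0.028 = 0.389
R0 < 1, so the population is declining.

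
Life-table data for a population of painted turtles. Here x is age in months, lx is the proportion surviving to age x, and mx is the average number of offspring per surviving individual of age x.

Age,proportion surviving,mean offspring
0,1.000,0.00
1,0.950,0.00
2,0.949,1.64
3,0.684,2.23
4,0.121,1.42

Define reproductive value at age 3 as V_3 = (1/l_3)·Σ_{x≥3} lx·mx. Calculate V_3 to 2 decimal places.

2.48

lx·mx for x ≥ 3: 1.52532, 0.17182 → sum = 1.69714
V_3 = 1.69714 / l_3 = 1.69714 / 0.684 = 2.481199… → 2.48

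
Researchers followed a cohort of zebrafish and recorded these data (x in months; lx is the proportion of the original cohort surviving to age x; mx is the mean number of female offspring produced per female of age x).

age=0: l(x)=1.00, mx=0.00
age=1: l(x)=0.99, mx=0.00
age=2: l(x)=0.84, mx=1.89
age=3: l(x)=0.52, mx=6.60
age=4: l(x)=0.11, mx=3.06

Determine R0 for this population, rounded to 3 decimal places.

lx·mx by age: 0, 0, 1.5876, 3.432, 0.3366
R0 = Σ lx·mx = 5.3562 → 5.356

5.356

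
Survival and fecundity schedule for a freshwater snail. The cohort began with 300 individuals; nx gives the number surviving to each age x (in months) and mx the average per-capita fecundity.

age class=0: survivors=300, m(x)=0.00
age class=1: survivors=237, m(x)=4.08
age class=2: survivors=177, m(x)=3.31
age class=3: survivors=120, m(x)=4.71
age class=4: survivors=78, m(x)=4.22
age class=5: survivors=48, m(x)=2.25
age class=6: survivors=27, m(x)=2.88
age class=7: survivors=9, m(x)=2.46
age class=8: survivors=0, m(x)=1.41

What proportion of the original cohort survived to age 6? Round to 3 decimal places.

0.090

l_6 = n_6/n_0 = 27/300 = 0.09 → 0.090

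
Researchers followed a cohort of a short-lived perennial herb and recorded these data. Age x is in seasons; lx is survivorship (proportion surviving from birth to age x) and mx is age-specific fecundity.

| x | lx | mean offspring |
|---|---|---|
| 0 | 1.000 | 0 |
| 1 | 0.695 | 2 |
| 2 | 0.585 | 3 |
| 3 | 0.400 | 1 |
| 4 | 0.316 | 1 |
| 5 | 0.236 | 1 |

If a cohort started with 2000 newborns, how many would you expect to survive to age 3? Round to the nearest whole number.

800

Expected survivors = N0 · l_3 = 2000 × 0.400 = 800 → 800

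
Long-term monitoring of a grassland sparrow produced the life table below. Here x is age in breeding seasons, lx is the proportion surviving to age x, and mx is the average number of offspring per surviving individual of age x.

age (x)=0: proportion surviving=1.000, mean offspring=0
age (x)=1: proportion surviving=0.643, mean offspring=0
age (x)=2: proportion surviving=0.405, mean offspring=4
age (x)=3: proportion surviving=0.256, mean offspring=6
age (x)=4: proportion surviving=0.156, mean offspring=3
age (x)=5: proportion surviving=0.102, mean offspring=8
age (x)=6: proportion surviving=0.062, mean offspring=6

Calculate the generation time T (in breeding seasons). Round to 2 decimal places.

3.33

lx·mx: 0, 0, 1.62, 1.536, 0.468, 0.816, 0.372 → R0 = 4.812
x·lx·mx: 0, 0, 3.24, 4.608, 1.872, 4.08, 2.232 → Σ = 16.032
T = 16.032 / 4.812 = 3.331671… → 3.33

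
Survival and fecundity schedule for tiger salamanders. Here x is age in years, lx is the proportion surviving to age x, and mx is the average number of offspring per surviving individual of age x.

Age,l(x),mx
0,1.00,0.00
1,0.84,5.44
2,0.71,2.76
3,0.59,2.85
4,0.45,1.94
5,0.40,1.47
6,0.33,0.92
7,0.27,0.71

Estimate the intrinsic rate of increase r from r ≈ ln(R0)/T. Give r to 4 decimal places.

R0 = Σ lx·mx = 0 + 4.5696 + 1.9596 + 1.6815 + 0.873 + 0.588 + 0.3036 + 0.1917 = 10.167
Σ x·lx·mx = 23.1288; T = 23.1288/10.167 = 2.27489…
r ≈ ln(R0)/T = ln(10.167)/2.27489… = 1.019455… → 1.0195

1.0195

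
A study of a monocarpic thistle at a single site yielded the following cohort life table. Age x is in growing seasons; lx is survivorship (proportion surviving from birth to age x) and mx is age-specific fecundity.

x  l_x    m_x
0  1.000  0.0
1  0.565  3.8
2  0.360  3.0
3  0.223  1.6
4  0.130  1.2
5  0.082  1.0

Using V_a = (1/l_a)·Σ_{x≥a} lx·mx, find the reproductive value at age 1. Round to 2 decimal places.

6.76

lx·mx for x ≥ 1: 2.147, 1.08, 0.3568, 0.156, 0.082 → sum = 3.8218
V_1 = 3.8218 / l_1 = 3.8218 / 0.565 = 6.764248… → 6.76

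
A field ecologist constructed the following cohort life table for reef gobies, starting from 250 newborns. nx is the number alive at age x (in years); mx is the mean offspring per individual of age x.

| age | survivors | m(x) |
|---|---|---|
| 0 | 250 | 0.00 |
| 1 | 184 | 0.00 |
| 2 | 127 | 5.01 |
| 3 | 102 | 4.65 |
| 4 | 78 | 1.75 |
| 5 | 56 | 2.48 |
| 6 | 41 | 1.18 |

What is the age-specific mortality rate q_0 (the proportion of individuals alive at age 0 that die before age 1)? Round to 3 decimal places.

0.264

lx = nx/n0 = nx/250: 1, 0.736, 0.508, 0.408, 0.312, 0.224, 0.164
q_0 = (l_0 − l_1) / l_0 = (1 − 0.736) / 1
     = 0.264 / 1 = 0.264 → 0.264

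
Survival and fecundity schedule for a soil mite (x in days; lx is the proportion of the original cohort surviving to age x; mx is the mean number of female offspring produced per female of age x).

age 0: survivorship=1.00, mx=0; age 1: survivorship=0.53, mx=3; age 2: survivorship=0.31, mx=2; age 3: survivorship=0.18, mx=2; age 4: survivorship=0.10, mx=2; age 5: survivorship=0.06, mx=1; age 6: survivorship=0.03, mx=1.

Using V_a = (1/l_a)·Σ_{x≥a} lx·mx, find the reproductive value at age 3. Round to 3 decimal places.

lx·mx for x ≥ 3: 0.36, 0.2, 0.06, 0.03 → sum = 0.65
V_3 = 0.65 / l_3 = 0.65 / 0.18 = 3.611111… → 3.611

3.611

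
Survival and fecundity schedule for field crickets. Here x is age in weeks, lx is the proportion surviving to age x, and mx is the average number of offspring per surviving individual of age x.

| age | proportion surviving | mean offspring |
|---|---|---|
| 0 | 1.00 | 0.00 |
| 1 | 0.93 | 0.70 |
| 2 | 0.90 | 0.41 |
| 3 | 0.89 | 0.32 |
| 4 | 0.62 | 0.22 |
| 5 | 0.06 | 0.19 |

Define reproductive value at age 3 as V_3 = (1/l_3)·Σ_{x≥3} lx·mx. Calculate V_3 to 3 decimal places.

lx·mx for x ≥ 3: 0.2848, 0.1364, 0.0114 → sum = 0.4326
V_3 = 0.4326 / l_3 = 0.4326 / 0.89 = 0.486067… → 0.486

0.486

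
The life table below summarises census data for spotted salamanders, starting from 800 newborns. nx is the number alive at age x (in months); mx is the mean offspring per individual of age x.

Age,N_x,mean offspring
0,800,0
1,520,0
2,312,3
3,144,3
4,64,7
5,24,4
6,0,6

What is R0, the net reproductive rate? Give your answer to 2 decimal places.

lx = nx/n0 = nx/800: 1, 0.65, 0.39, 0.18, 0.08, 0.03, 0
lx·mx by age: 0, 0, 1.17, 0.54, 0.56, 0.12, 0
R0 = Σ lx·mx = 2.39 → 2.39

2.39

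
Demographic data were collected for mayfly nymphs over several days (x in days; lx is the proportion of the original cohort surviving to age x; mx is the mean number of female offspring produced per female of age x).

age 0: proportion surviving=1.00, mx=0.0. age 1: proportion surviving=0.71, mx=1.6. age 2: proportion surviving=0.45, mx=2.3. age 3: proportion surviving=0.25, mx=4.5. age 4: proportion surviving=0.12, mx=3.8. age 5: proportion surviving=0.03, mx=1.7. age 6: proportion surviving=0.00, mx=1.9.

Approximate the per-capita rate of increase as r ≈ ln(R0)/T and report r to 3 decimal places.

0.587

R0 = Σ lx·mx = 0 + 1.136 + 1.035 + 1.125 + 0.456 + 0.051 + 0 = 3.803
Σ x·lx·mx = 8.66; T = 8.66/3.803 = 2.27715…
r ≈ ln(R0)/T = ln(3.803)/2.27715… = 0.58661… → 0.587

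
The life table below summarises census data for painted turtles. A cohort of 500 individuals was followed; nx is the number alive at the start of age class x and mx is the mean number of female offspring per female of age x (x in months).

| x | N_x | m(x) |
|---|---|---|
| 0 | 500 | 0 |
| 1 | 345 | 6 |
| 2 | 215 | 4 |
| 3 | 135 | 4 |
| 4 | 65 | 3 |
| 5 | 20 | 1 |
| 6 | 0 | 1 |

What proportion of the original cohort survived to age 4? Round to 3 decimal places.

0.130

l_4 = n_4/n_0 = 65/500 = 0.13 → 0.130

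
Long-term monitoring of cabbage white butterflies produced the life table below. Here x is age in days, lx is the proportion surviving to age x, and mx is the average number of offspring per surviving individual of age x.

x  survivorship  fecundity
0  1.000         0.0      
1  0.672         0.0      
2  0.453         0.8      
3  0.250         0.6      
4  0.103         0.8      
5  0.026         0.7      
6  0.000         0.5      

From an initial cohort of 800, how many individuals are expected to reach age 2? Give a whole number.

362

Expected survivors = N0 · l_2 = 800 × 0.453 = 362.4 → 362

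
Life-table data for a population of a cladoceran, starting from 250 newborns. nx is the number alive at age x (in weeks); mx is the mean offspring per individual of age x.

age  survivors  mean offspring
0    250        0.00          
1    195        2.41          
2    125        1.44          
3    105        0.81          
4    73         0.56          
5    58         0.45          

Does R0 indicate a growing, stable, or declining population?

lx = nx/n0 = nx/250: 1, 0.78, 0.5, 0.42, 0.292, 0.232
R0 = Σ lx·mx = 0 + 1.8798 + 0.72 + 0.3402 + 0.16352 + 0.1044 = 3.20792
R0 > 1, so the population is growing.

growing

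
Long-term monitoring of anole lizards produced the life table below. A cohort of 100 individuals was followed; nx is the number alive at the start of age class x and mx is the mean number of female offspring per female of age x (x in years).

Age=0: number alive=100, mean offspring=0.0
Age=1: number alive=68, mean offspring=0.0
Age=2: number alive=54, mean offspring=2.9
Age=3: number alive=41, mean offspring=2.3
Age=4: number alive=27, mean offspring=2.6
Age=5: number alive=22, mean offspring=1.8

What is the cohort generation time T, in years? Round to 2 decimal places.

lx = nx/n0 = nx/100: 1, 0.68, 0.54, 0.41, 0.27, 0.22
lx·mx: 0, 0, 1.566, 0.943, 0.702, 0.396 → R0 = 3.607
x·lx·mx: 0, 0, 3.132, 2.829, 2.808, 1.98 → Σ = 10.749
T = 10.749 / 3.607 = 2.980039… → 2.98

2.98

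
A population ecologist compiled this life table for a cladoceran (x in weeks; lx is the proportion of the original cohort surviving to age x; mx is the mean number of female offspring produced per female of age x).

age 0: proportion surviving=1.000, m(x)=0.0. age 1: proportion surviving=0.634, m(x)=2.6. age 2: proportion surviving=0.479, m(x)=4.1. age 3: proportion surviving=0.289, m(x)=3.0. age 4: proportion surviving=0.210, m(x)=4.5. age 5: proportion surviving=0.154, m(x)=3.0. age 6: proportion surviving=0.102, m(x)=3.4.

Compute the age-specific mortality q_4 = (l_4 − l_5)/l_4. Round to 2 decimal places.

0.27

q_4 = (l_4 − l_5) / l_4 = (0.21 − 0.154) / 0.21
     = 0.056 / 0.21 = 0.266667… → 0.27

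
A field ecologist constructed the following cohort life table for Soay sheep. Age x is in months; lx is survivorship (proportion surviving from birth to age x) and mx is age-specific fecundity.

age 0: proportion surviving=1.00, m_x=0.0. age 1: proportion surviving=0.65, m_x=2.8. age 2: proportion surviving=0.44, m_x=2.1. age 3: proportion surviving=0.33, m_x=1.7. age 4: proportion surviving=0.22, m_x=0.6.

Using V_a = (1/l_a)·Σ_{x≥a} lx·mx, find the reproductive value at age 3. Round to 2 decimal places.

lx·mx for x ≥ 3: 0.561, 0.132 → sum = 0.693
V_3 = 0.693 / l_3 = 0.693 / 0.33 = 2.1 → 2.10

2.10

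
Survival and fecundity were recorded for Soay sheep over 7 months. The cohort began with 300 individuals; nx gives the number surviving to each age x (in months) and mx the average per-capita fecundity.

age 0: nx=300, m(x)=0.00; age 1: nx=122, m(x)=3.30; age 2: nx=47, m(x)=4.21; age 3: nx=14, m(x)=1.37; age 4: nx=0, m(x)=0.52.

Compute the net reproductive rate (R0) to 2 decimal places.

lx = nx/n0 = nx/300: 1, 0.40667…, 0.15667…, 0.04667…, 0
lx·mx by age: 0, 1.342…, 0.659567…, 0.063933…, 0
R0 = Σ lx·mx = 2.0655… → 2.07

2.07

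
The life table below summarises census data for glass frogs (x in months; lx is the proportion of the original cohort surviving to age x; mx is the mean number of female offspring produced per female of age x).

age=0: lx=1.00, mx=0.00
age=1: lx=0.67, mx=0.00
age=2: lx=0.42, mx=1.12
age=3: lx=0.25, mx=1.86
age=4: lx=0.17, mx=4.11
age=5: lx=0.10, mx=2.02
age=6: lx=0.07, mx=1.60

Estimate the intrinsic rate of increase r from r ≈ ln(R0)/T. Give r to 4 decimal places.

0.1907

R0 = Σ lx·mx = 0 + 0 + 0.4704 + 0.465 + 0.6987 + 0.202 + 0.112 = 1.9481
Σ x·lx·mx = 6.8126; T = 6.8126/1.9481 = 3.49705…
r ≈ ln(R0)/T = ln(1.9481)/3.49705… = 0.190691… → 0.1907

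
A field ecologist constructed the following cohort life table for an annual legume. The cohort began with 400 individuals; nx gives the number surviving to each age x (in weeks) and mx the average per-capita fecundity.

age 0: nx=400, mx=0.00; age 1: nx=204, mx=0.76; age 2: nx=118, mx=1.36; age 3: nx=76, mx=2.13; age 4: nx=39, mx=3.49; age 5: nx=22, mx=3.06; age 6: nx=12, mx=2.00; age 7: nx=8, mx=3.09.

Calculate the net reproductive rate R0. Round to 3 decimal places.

lx = nx/n0 = nx/400: 1, 0.51, 0.295, 0.19, 0.0975, 0.055, 0.03, 0.02
lx·mx by age: 0, 0.3876, 0.4012, 0.4047, 0.340275, 0.1683, 0.06, 0.0618
R0 = Σ lx·mx = 1.823875 → 1.824

1.824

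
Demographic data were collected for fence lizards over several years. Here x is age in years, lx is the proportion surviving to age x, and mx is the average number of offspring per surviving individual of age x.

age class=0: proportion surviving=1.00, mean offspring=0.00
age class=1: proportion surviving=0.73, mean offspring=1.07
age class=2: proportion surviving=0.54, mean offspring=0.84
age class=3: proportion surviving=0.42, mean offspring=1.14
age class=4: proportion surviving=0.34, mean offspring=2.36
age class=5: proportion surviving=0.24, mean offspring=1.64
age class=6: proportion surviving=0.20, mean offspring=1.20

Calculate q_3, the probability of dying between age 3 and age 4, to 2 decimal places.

q_3 = (l_3 − l_4) / l_3 = (0.42 − 0.34) / 0.42
     = 0.08 / 0.42 = 0.190476… → 0.19

0.19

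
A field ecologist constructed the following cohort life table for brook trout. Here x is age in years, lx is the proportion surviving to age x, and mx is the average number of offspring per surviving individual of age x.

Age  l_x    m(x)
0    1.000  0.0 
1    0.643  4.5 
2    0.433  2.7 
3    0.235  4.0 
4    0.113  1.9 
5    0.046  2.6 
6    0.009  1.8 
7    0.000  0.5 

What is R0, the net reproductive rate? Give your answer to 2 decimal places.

5.35

lx·mx by age: 0, 2.8935, 1.1691, 0.94, 0.2147, 0.1196, 0.0162, 0
R0 = Σ lx·mx = 5.3531 → 5.35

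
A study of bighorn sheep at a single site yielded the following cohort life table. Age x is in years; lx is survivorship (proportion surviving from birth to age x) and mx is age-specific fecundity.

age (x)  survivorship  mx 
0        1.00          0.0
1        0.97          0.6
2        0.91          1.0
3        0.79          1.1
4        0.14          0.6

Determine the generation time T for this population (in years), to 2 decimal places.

lx·mx: 0, 0.582, 0.91, 0.869, 0.084 → R0 = 2.445
x·lx·mx: 0, 0.582, 1.82, 2.607, 0.336 → Σ = 5.345
T = 5.345 / 2.445 = 2.186094… → 2.19

2.19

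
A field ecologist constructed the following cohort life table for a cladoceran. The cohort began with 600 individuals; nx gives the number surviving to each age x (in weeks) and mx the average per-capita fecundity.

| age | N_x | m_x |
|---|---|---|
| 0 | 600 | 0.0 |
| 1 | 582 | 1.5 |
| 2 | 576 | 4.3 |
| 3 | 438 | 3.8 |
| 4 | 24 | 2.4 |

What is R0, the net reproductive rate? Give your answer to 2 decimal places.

lx = nx/n0 = nx/600: 1, 0.97, 0.96, 0.73, 0.04
lx·mx by age: 0, 1.455, 4.128, 2.774, 0.096
R0 = Σ lx·mx = 8.453 → 8.45

8.45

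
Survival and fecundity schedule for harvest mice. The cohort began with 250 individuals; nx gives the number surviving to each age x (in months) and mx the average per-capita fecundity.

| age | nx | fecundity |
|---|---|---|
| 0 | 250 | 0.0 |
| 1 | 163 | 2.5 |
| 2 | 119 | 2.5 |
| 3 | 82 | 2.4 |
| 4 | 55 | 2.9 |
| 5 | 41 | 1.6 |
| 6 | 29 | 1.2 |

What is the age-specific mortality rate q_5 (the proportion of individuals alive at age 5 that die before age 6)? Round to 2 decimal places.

0.29

lx = nx/n0 = nx/250: 1, 0.652, 0.476, 0.328, 0.22, 0.164, 0.116
q_5 = (l_5 − l_6) / l_5 = (0.164 − 0.116) / 0.164
     = 0.048 / 0.164 = 0.292683… → 0.29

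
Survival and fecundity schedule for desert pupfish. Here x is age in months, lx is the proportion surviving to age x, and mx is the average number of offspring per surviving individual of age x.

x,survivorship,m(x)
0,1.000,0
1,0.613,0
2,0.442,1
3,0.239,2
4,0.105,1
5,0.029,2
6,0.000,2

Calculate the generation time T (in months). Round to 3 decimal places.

lx·mx: 0, 0, 0.442, 0.478, 0.105, 0.058, 0 → R0 = 1.083
x·lx·mx: 0, 0, 0.884, 1.434, 0.42, 0.29, 0 → Σ = 3.028
T = 3.028 / 1.083 = 2.795937… → 2.796

2.796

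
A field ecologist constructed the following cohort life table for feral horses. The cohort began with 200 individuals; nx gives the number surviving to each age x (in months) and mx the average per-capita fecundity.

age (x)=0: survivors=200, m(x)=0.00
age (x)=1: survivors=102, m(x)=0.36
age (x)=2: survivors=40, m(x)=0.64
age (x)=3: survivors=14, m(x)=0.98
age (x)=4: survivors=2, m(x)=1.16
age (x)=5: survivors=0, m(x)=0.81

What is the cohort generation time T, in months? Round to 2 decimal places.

lx = nx/n0 = nx/200: 1, 0.51, 0.2, 0.07, 0.01, 0
lx·mx: 0, 0.1836, 0.128, 0.0686, 0.0116, 0 → R0 = 0.3918
x·lx·mx: 0, 0.1836, 0.256, 0.2058, 0.0464, 0 → Σ = 0.6918
T = 0.6918 / 0.3918 = 1.765697… → 1.77

1.77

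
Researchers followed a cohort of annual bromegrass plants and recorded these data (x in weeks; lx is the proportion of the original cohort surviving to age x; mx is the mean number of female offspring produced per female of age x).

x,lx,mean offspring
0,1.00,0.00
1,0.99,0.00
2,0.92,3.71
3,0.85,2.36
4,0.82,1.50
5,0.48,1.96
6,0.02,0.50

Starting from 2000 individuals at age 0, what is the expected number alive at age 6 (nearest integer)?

40

Expected survivors = N0 · l_6 = 2000 × 0.02 = 40 → 40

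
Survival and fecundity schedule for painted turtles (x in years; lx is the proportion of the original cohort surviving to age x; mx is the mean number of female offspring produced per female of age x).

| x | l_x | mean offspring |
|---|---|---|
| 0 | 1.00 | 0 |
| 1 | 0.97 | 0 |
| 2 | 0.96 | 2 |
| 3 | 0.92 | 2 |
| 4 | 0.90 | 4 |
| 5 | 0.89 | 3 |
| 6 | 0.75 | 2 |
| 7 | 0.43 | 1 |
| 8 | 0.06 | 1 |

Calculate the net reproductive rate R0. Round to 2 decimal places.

12.02

lx·mx by age: 0, 0, 1.92, 1.84, 3.6, 2.67, 1.5, 0.43, 0.06
R0 = Σ lx·mx = 12.02 → 12.02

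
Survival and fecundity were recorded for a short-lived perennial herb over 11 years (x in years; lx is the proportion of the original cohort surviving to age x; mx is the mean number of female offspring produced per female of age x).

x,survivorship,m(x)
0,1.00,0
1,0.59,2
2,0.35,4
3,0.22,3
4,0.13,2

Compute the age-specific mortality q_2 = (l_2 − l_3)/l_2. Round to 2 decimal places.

q_2 = (l_2 − l_3) / l_2 = (0.35 − 0.22) / 0.35
     = 0.13 / 0.35 = 0.371429… → 0.37

0.37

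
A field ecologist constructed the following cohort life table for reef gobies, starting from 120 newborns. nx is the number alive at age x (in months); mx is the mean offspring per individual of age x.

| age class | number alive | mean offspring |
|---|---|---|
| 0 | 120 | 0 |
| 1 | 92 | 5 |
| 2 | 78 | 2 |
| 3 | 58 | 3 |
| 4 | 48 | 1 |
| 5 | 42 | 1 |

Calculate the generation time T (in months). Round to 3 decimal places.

lx = nx/n0 = nx/120: 1, 0.76667…, 0.65, 0.48333…, 0.4, 0.35
lx·mx: 0, 3.833333…, 1.3, 1.45…, 0.4, 0.35 → R0 = 7.333333…
x·lx·mx: 0, 3.833333…, 2.6, 4.35…, 1.6, 1.75 → Σ = 14.133333…
T = 14.133333… / 7.333333… = 1.927273… → 1.927

1.927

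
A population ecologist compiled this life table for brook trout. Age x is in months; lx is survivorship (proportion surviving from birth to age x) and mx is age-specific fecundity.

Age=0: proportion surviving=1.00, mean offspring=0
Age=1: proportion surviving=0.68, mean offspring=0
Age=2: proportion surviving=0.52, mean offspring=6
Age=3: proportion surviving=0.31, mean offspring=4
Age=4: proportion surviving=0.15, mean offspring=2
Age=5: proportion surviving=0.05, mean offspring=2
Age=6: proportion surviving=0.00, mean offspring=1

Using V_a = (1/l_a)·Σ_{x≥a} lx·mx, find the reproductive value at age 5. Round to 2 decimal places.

2.00

lx·mx for x ≥ 5: 0.1, 0 → sum = 0.1
V_5 = 0.1 / l_5 = 0.1 / 0.05 = 2 → 2.00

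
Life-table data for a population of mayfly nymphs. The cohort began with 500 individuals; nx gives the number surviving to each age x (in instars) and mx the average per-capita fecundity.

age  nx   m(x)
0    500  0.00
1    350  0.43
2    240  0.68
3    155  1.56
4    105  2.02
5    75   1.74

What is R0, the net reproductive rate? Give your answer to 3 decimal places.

1.796

lx = nx/n0 = nx/500: 1, 0.7, 0.48, 0.31, 0.21, 0.15
lx·mx by age: 0, 0.301, 0.3264, 0.4836, 0.4242, 0.261
R0 = Σ lx·mx = 1.7962 → 1.796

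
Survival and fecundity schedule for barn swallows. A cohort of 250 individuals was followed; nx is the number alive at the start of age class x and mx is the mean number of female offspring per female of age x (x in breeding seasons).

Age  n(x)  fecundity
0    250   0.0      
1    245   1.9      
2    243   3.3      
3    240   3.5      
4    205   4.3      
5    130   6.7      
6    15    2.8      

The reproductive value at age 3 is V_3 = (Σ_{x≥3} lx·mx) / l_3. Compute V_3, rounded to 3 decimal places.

10.977

lx = nx/n0 = nx/250: 1, 0.98, 0.972, 0.96, 0.82, 0.52, 0.06
lx·mx for x ≥ 3: 3.36, 3.526, 3.484, 0.168 → sum = 10.538
V_3 = 10.538 / l_3 = 10.538 / 0.96 = 10.977083… → 10.977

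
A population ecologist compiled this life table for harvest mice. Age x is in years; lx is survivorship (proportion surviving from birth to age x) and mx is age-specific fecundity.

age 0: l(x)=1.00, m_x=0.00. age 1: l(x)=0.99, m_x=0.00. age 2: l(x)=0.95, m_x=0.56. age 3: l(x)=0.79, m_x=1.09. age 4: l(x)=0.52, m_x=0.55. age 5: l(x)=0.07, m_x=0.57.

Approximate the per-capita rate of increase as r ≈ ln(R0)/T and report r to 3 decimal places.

0.187

R0 = Σ lx·mx = 0 + 0 + 0.532 + 0.8611 + 0.286 + 0.0399 = 1.719
Σ x·lx·mx = 4.9908; T = 4.9908/1.719 = 2.90332…
r ≈ ln(R0)/T = ln(1.719)/2.90332… = 0.18659… → 0.187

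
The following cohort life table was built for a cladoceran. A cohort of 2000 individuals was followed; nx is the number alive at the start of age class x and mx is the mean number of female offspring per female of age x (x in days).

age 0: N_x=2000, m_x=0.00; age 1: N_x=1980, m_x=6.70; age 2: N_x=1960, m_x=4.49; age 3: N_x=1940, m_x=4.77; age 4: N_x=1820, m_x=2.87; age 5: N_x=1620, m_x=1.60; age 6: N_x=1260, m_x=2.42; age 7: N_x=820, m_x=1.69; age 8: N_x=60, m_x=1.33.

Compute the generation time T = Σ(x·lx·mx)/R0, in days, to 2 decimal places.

2.77

lx = nx/n0 = nx/2000: 1, 0.99, 0.98, 0.97, 0.91, 0.81, 0.63, 0.41, 0.03
lx·mx: 0, 6.633, 4.4002, 4.6269, 2.6117, 1.296, 1.5246, 0.6929, 0.0399 → R0 = 21.8252
x·lx·mx: 0, 6.633, 8.8004, 13.8807, 10.4468, 6.48, 9.1476, 4.8503, 0.3192 → Σ = 60.558
T = 60.558 / 21.8252 = 2.774682… → 2.77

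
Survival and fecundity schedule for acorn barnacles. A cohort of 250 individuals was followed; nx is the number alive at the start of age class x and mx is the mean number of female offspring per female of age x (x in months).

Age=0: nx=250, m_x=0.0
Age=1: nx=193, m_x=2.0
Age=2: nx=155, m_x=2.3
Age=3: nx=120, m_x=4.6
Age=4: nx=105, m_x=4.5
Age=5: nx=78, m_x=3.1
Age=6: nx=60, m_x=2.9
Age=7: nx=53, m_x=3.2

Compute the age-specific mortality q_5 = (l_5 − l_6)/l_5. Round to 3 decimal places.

0.231

lx = nx/n0 = nx/250: 1, 0.772, 0.62, 0.48, 0.42, 0.312, 0.24, 0.212
q_5 = (l_5 − l_6) / l_5 = (0.312 − 0.24) / 0.312
     = 0.072 / 0.312 = 0.230769… → 0.231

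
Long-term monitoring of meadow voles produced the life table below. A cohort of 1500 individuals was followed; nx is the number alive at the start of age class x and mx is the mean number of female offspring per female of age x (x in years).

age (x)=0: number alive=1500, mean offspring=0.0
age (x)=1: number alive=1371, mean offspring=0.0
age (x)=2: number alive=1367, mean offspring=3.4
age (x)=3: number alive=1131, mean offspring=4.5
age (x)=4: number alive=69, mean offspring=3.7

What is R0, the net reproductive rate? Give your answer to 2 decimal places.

6.66

lx = nx/n0 = nx/1500: 1, 0.914, 0.91133…, 0.754, 0.046
lx·mx by age: 0, 0, 3.098533…, 3.393, 0.1702
R0 = Σ lx·mx = 6.661733… → 6.66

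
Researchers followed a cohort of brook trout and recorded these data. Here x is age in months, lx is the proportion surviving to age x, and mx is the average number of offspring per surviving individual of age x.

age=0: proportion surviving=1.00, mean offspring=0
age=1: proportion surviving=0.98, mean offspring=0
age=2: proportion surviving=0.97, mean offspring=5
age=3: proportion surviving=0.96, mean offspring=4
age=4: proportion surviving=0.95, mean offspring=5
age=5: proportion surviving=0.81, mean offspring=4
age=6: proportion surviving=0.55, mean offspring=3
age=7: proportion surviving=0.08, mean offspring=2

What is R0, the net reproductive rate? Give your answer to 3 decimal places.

lx·mx by age: 0, 0, 4.85, 3.84, 4.75, 3.24, 1.65, 0.16
R0 = Σ lx·mx = 18.49 → 18.490

18.490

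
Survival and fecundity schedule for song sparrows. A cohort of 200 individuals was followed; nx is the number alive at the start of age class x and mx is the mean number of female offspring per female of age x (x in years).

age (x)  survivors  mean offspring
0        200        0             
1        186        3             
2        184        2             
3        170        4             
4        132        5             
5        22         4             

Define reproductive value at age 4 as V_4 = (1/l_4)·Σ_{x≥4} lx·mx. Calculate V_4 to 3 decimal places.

lx = nx/n0 = nx/200: 1, 0.93, 0.92, 0.85, 0.66, 0.11
lx·mx for x ≥ 4: 3.3, 0.44 → sum = 3.74
V_4 = 3.74 / l_4 = 3.74 / 0.66 = 5.666667… → 5.667

5.667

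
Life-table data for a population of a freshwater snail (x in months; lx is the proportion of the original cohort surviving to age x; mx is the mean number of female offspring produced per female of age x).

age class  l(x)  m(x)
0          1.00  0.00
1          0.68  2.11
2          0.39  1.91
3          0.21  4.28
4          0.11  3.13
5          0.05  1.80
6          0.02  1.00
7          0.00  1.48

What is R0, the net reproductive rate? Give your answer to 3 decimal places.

lx·mx by age: 0, 1.4348, 0.7449, 0.8988, 0.3443, 0.09, 0.02, 0
R0 = Σ lx·mx = 3.5328 → 3.533

3.533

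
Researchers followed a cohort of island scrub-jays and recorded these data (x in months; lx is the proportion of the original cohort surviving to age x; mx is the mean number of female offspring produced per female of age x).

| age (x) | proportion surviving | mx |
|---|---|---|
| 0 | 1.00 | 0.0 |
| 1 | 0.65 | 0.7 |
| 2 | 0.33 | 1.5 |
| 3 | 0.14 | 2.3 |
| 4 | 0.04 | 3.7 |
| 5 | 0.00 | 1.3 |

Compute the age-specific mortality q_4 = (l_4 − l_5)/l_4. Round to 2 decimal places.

q_4 = (l_4 − l_5) / l_4 = (0.04 − 0) / 0.04
     = 0.04 / 0.04 = 1 → 1.00

1.00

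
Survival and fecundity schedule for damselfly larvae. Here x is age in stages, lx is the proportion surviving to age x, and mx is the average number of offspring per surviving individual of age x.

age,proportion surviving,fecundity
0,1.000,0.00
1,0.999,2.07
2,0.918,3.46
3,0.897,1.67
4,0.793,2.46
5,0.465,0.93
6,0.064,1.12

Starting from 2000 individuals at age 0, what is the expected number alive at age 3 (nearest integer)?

Expected survivors = N0 · l_3 = 2000 × 0.897 = 1794 → 1794

1794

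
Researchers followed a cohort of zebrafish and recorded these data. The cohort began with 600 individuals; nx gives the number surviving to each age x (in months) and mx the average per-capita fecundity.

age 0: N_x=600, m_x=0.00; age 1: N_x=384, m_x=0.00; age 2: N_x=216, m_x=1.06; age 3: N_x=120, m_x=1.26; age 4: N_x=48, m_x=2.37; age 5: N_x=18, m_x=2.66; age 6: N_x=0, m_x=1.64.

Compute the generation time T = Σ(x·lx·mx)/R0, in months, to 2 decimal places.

lx = nx/n0 = nx/600: 1, 0.64, 0.36, 0.2, 0.08, 0.03, 0
lx·mx: 0, 0, 0.3816, 0.252, 0.1896, 0.0798, 0 → R0 = 0.903
x·lx·mx: 0, 0, 0.7632, 0.756, 0.7584, 0.399, 0 → Σ = 2.6766
T = 2.6766 / 0.903 = 2.96412… → 2.96

2.96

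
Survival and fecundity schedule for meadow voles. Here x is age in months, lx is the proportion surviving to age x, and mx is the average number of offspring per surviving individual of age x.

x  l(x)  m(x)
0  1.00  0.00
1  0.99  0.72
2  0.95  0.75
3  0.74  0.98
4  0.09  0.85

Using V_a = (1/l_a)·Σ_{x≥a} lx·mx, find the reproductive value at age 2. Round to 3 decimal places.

1.594

lx·mx for x ≥ 2: 0.7125, 0.7252, 0.0765 → sum = 1.5142
V_2 = 1.5142 / l_2 = 1.5142 / 0.95 = 1.593895… → 1.594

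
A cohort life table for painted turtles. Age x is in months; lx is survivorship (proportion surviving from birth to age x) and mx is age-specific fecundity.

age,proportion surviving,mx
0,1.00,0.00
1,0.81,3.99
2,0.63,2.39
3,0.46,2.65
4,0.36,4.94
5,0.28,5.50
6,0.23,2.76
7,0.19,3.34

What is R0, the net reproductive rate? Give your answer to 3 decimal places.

10.544

lx·mx by age: 0, 3.2319, 1.5057, 1.219, 1.7784, 1.54, 0.6348, 0.6346
R0 = Σ lx·mx = 10.5444 → 10.544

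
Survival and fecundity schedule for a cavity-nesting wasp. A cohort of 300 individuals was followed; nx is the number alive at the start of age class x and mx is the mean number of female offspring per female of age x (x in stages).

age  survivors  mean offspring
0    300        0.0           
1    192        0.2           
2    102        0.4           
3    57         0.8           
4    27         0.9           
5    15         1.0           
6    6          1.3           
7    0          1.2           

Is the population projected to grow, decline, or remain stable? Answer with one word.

lx = nx/n0 = nx/300: 1, 0.64, 0.34, 0.19, 0.09, 0.05, 0.02, 0
R0 = Σ lx·mx = 0 + 0.128 + 0.136 + 0.152 + 0.081 + 0.05 + 0.026 + 0 = 0.573
R0 < 1, so the population is declining.

declining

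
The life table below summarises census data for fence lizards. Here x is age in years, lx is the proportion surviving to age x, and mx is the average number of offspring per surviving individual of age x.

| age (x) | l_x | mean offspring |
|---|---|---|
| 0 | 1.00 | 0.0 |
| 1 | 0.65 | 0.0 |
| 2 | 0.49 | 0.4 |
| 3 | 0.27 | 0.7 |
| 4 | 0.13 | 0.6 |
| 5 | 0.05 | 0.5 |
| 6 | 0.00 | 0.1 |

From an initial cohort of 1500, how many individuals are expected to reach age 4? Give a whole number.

Expected survivors = N0 · l_4 = 1500 × 0.13 = 195 → 195

195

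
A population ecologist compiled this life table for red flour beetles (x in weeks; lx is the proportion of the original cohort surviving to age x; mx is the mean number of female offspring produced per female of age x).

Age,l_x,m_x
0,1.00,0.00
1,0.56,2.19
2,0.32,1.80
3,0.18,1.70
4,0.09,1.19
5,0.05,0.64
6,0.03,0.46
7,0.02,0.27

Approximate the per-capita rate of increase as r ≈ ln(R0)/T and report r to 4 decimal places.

R0 = Σ lx·mx = 0 + 1.2264 + 0.576 + 0.306 + 0.1071 + 0.032 + 0.0138 + 0.0054 = 2.2667
Σ x·lx·mx = 4.0054; T = 4.0054/2.2667 = 1.76706…
r ≈ ln(R0)/T = ln(2.2667)/1.76706… = 0.463099… → 0.4631

0.4631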